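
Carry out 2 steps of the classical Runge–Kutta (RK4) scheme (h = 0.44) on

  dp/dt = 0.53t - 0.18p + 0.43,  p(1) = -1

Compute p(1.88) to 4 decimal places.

RK4: k1 = f(t_n, p_n); k2 = f(t_n + h/2, p_n + (h/2)·k1); k3 = f(t_n + h/2, p_n + (h/2)·k2); k4 = f(t_n + h, p_n + h·k3); p_{n+1} = p_n + (h/6)·(k1 + 2k2 + 2k3 + k4).
t=1.000000, p=-1.000000:
  k1 = f(1.000000, -1.000000) = 1.140000
  k2 = f(1.220000, -0.749200) = 1.211456
  k3 = f(1.220000, -0.733480) = 1.208626
  k4 = f(1.440000, -0.468204) = 1.277477
  p ← -1.000000 + (0.44/6)·(k1 + 2k2 + 2k3 + k4) = -0.467773
t=1.440000, p=-0.467773:
  k1 = f(1.440000, -0.467773) = 1.277399
  k2 = f(1.660000, -0.186745) = 1.343414
  k3 = f(1.660000, -0.172222) = 1.340800
  k4 = f(1.880000, 0.122179) = 1.404408
  p ← -0.467773 + (0.44/6)·(k1 + 2k2 + 2k3 + k4) = 0.122578
p(1.88) ≈ 0.1226

0.1226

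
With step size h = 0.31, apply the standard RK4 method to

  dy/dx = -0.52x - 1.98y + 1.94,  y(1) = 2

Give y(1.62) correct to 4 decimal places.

RK4: k1 = f(x_n, y_n); k2 = f(x_n + h/2, y_n + (h/2)·k1); k3 = f(x_n + h/2, y_n + (h/2)·k2); k4 = f(x_n + h, y_n + h·k3); y_{n+1} = y_n + (h/6)·(k1 + 2k2 + 2k3 + k4).
x=1.000000, y=2.000000:
  k1 = f(1.000000, 2.000000) = -2.540000
  k2 = f(1.155000, 1.606300) = -1.841074
  k3 = f(1.155000, 1.714634) = -2.055574
  k4 = f(1.310000, 1.362772) = -1.439488
  y ← 2.000000 + (0.31/6)·(k1 + 2k2 + 2k3 + k4) = 1.391739
x=1.310000, y=1.391739:
  k1 = f(1.310000, 1.391739) = -1.496844
  k2 = f(1.465000, 1.159729) = -1.118063
  k3 = f(1.465000, 1.218440) = -1.234311
  k4 = f(1.620000, 1.009103) = -0.900424
  y ← 1.391739 + (0.31/6)·(k1 + 2k2 + 2k3 + k4) = 1.024802
y(1.62) ≈ 1.0248

1.0248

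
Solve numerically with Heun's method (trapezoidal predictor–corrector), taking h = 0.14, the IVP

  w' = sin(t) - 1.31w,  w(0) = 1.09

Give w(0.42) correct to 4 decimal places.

Heun: k1 = f(t_n, w_n); k2 = f(t_n + h, w_n + h·k1); w_{n+1} = w_n + (h/2)·(k1 + k2).
t=0.000000, w=1.090000:
  k1 = f(0.000000, 1.090000) = -1.427900
  k2 = f(0.140000, 0.890094) = -1.026480
  w ← 1.090000 + (0.14/2)·(-1.427900 + (-1.026480)) = 0.918193
t=0.140000, w=0.918193:
  k1 = f(0.140000, 0.918193) = -1.063290
  k2 = f(0.280000, 0.769333) = -0.731470
  w ← 0.918193 + (0.14/2)·(-1.063290 + (-0.731470)) = 0.792560
t=0.280000, w=0.792560:
  k1 = f(0.280000, 0.792560) = -0.761898
  k2 = f(0.420000, 0.685894) = -0.490761
  w ← 0.792560 + (0.14/2)·(-0.761898 + (-0.490761)) = 0.704874
w(0.42) ≈ 0.7049

0.7049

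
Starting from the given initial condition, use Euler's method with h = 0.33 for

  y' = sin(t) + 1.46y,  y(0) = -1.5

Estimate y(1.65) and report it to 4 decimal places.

Euler: y_{n+1} = y_n + h·f(t_n, y_n).
t=0.000000, y=-1.500000: f=-2.190000 → y ← -1.500000 + 0.33·(-2.190000) = -2.222700
t=0.330000, y=-2.222700: f=-2.921099 → y ← -2.222700 + 0.33·(-2.921099) = -3.186663
t=0.660000, y=-3.186663: f=-4.039411 → y ← -3.186663 + 0.33·(-4.039411) = -4.519668
t=0.990000, y=-4.519668: f=-5.762690 → y ← -4.519668 + 0.33·(-5.762690) = -6.421356
t=1.320000, y=-6.421356: f=-8.406464 → y ← -6.421356 + 0.33·(-8.406464) = -9.195489
y(1.65) ≈ -9.1955

-9.1955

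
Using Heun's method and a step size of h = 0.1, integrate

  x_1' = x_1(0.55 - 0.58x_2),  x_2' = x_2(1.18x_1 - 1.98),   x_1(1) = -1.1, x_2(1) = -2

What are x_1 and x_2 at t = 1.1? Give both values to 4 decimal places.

-1.2797, -1.4369

Heun on (x_1,x_2): k1 = f(t_n, state_n); k2 = f(t_n + h, state_n + h·k1); state_{n+1} = state_n + (h/2)·(k1 + k2).
1.000000: (-1.100000, -2.000000)
  k1 = (-1.881000, 6.556000)
  predictor → (-1.288100, -1.344400)
  k2 = (-1.712854, 4.705344)
  → (-1.279693, -1.436933)
(x_1(1.1), x_2(1.1)) ≈ (-1.2797, -1.4369)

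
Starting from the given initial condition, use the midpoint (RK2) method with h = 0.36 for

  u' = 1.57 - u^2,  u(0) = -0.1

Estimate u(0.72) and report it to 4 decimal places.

Midpoint: k1 = f(s_n, u_n); k2 = f(s_n + h/2, u_n + (h/2)·k1); u_{n+1} = u_n + h·k2.
s=0.000000, u=-0.100000:
  k1 = f(0.000000, -0.100000) = 1.560000
  k2 = f(0.180000, 0.180800) = 1.537311
  u ← -0.100000 + 0.36·1.537311 = 0.453432
s=0.360000, u=0.453432:
  k1 = f(0.360000, 0.453432) = 1.364399
  k2 = f(0.540000, 0.699024) = 1.081365
  u ← 0.453432 + 0.36·1.081365 = 0.842724
u(0.72) ≈ 0.8427

0.8427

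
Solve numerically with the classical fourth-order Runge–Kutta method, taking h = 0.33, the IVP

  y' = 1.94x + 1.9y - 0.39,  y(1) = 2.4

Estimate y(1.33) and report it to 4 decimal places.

RK4: k1 = f(x_n, y_n); k2 = f(x_n + h/2, y_n + (h/2)·k1); k3 = f(x_n + h/2, y_n + (h/2)·k2); k4 = f(x_n + h, y_n + h·k3); y_{n+1} = y_n + (h/6)·(k1 + 2k2 + 2k3 + k4).
x=1.000000, y=2.400000:
  k1 = f(1.000000, 2.400000) = 6.110000
  k2 = f(1.165000, 3.408150) = 8.345585
  k3 = f(1.165000, 3.777022) = 9.046441
  k4 = f(1.330000, 5.385325) = 12.422318
  y ← 2.400000 + (0.33/6)·(k1 + 2k2 + 2k3 + k4) = 5.332400
y(1.33) ≈ 5.3324

5.3324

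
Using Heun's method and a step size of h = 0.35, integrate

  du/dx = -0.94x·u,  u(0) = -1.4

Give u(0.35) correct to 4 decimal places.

-1.3194

Heun: k1 = f(x_n, u_n); k2 = f(x_n + h, u_n + h·k1); u_{n+1} = u_n + (h/2)·(k1 + k2).
x=0.000000, u=-1.400000:
  k1 = f(0.000000, -1.400000) = 0.000000
  k2 = f(0.350000, -1.400000) = 0.460600
  u ← -1.400000 + (0.35/2)·(0.000000 + 0.460600) = -1.319395
u(0.35) ≈ -1.3194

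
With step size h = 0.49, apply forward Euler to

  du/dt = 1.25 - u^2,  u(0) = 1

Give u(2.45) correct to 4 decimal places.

1.1180

Euler: u_{n+1} = u_n + h·f(t_n, u_n).
t=0.000000, u=1.000000: f=0.250000 → u ← 1.000000 + 0.49·0.250000 = 1.122500
t=0.490000, u=1.122500: f=-0.010006 → u ← 1.122500 + 0.49·(-0.010006) = 1.117597
t=0.980000, u=1.117597: f=0.000977 → u ← 1.117597 + 0.49·0.000977 = 1.118076
t=1.470000, u=1.118076: f=-0.000093 → u ← 1.118076 + 0.49·(-0.000093) = 1.118030
t=1.960000, u=1.118030: f=0.000009 → u ← 1.118030 + 0.49·0.000009 = 1.118034
u(2.45) ≈ 1.1180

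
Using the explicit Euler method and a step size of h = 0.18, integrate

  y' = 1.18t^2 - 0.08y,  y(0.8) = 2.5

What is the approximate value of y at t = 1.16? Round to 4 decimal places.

Euler: y_{n+1} = y_n + h·f(t_n, y_n).
t=0.800000, y=2.500000: f=0.555200 → y ← 2.500000 + 0.18·0.555200 = 2.599936
t=0.980000, y=2.599936: f=0.925277 → y ← 2.599936 + 0.18·0.925277 = 2.766486
y(1.16) ≈ 2.7665

2.7665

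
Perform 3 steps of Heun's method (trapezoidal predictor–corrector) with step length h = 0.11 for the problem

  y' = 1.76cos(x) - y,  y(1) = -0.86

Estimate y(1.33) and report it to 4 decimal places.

Heun: k1 = f(x_n, y_n); k2 = f(x_n + h, y_n + h·k1); y_{n+1} = y_n + (h/2)·(k1 + k2).
x=1.000000, y=-0.860000:
  k1 = f(1.000000, -0.860000) = 1.810932
  k2 = f(1.110000, -0.660797) = 1.443402
  y ← -0.860000 + (0.11/2)·(1.810932 + 1.443402) = -0.681012
x=1.110000, y=-0.681012:
  k1 = f(1.110000, -0.681012) = 1.463616
  k2 = f(1.220000, -0.520014) = 1.124830
  y ← -0.681012 + (0.11/2)·(1.463616 + 1.124830) = -0.538647
x=1.220000, y=-0.538647:
  k1 = f(1.220000, -0.538647) = 1.143464
  k2 = f(1.330000, -0.412866) = 0.832584
  y ← -0.538647 + (0.11/2)·(1.143464 + 0.832584) = -0.429964
y(1.33) ≈ -0.4300

-0.4300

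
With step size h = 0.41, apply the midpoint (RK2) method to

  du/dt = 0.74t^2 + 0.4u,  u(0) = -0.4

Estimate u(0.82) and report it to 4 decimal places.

Midpoint: k1 = f(t_n, u_n); k2 = f(t_n + h/2, u_n + (h/2)·k1); u_{n+1} = u_n + h·k2.
t=0.000000, u=-0.400000:
  k1 = f(0.000000, -0.400000) = -0.160000
  k2 = f(0.205000, -0.432800) = -0.142022
  u ← -0.400000 + 0.41·(-0.142022) = -0.458229
t=0.410000, u=-0.458229:
  k1 = f(0.410000, -0.458229) = -0.058898
  k2 = f(0.615000, -0.470303) = 0.091765
  u ← -0.458229 + 0.41·0.091765 = -0.420605
u(0.82) ≈ -0.4206

-0.4206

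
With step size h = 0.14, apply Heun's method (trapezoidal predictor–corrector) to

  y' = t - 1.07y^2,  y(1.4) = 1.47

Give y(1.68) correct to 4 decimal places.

Heun: k1 = f(t_n, y_n); k2 = f(t_n + h, y_n + h·k1); y_{n+1} = y_n + (h/2)·(k1 + k2).
t=1.400000, y=1.470000:
  k1 = f(1.400000, 1.470000) = -0.912163
  k2 = f(1.540000, 1.342297) = -0.387885
  y ← 1.470000 + (0.14/2)·(-0.912163 + (-0.387885)) = 1.378997
t=1.540000, y=1.378997:
  k1 = f(1.540000, 1.378997) = -0.494746
  k2 = f(1.680000, 1.309732) = -0.155476
  y ← 1.378997 + (0.14/2)·(-0.494746 + (-0.155476)) = 1.333481
y(1.68) ≈ 1.3335

1.3335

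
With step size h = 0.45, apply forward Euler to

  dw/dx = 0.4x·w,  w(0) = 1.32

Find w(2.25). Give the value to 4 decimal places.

Euler: w_{n+1} = w_n + h·f(x_n, w_n).
x=0.000000, w=1.320000: f=0.000000 → w ← 1.320000 + 0.45·0.000000 = 1.320000
x=0.450000, w=1.320000: f=0.237600 → w ← 1.320000 + 0.45·0.237600 = 1.426920
x=0.900000, w=1.426920: f=0.513691 → w ← 1.426920 + 0.45·0.513691 = 1.658081
x=1.350000, w=1.658081: f=0.895364 → w ← 1.658081 + 0.45·0.895364 = 2.060995
x=1.800000, w=2.060995: f=1.483916 → w ← 2.060995 + 0.45·1.483916 = 2.728757
w(2.25) ≈ 2.7288

2.7288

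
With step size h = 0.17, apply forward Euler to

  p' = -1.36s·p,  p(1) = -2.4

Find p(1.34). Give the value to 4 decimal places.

-1.3460

Euler: p_{n+1} = p_n + h·f(s_n, p_n).
s=1.000000, p=-2.400000: f=3.264000 → p ← -2.400000 + 0.17·3.264000 = -1.845120
s=1.170000, p=-1.845120: f=2.935955 → p ← -1.845120 + 0.17·2.935955 = -1.346008
p(1.34) ≈ -1.3460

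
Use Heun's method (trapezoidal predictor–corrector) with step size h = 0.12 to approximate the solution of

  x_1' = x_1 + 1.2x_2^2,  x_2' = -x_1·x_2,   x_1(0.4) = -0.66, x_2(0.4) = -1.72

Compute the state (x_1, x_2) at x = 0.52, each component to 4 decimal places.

-0.2573, -1.8230

Heun on (x_1,x_2): k1 = f(x_n, state_n); k2 = f(x_n + h, state_n + h·k1); state_{n+1} = state_n + (h/2)·(k1 + k2).
0.400000: (-0.660000, -1.720000)
  k1 = (2.890080, -1.135200)
  predictor → (-0.313190, -1.856224)
  k2 = (3.821491, -0.581352)
  → (-0.257306, -1.822993)
(x_1(0.52), x_2(0.52)) ≈ (-0.2573, -1.8230)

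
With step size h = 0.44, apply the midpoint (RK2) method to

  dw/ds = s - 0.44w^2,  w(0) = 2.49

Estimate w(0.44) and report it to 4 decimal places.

Midpoint: k1 = f(s_n, w_n); k2 = f(s_n + h/2, w_n + (h/2)·k1); w_{n+1} = w_n + h·k2.
s=0.000000, w=2.490000:
  k1 = f(0.000000, 2.490000) = -2.728044
  k2 = f(0.220000, 1.889830) = -1.351442
  w ← 2.490000 + 0.44·(-1.351442) = 1.895366
w(0.44) ≈ 1.8954

1.8954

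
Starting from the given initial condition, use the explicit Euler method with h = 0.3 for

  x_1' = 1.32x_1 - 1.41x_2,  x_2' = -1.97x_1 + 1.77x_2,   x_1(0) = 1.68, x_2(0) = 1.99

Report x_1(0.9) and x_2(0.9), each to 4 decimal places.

0.7631, 2.7266

Euler on (x_1,x_2): x_1_{n+1} = x_1_n + h·x_1', x_2_{n+1} = x_2_n + h·x_2'.
0.000000: (1.680000, 1.990000); f=(-0.588300, 0.212700) → (1.503510, 2.053810)
0.300000: (1.503510, 2.053810); f=(-0.911239, 0.673329) → (1.230138, 2.255809)
0.600000: (1.230138, 2.255809); f=(-1.556908, 1.569409) → (0.763066, 2.726631)
(x_1(0.9), x_2(0.9)) ≈ (0.7631, 2.7266)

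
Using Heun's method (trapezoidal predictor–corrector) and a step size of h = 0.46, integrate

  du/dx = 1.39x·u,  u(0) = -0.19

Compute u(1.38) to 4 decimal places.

Heun: k1 = f(x_n, u_n); k2 = f(x_n + h, u_n + h·k1); u_{n+1} = u_n + (h/2)·(k1 + k2).
x=0.000000, u=-0.190000:
  k1 = f(0.000000, -0.190000) = 0.000000
  k2 = f(0.460000, -0.190000) = -0.121486
  u ← -0.190000 + (0.46/2)·(0.000000 + (-0.121486)) = -0.217942
x=0.460000, u=-0.217942:
  k1 = f(0.460000, -0.217942) = -0.139352
  k2 = f(0.920000, -0.282044) = -0.360677
  u ← -0.217942 + (0.46/2)·(-0.139352 + (-0.360677)) = -0.332949
x=0.920000, u=-0.332949:
  k1 = f(0.920000, -0.332949) = -0.425775
  k2 = f(1.380000, -0.528805) = -1.014354
  u ← -0.332949 + (0.46/2)·(-0.425775 + (-1.014354)) = -0.664178
u(1.38) ≈ -0.6642

-0.6642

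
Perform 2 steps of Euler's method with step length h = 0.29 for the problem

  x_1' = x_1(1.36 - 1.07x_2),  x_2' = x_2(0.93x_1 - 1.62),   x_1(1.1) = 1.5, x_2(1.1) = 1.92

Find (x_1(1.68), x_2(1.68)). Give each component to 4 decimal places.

1.0033, 1.5314

Euler on (x_1,x_2): x_1_{n+1} = x_1_n + h·x_1', x_2_{n+1} = x_2_n + h·x_2'.
1.100000: (1.500000, 1.920000); f=(-1.041600, -0.432000) → (1.197936, 1.794720)
1.390000: (1.197936, 1.794720); f=(-0.671264, -0.907984) → (1.003269, 1.531405)
(x_1(1.68), x_2(1.68)) ≈ (1.0033, 1.5314)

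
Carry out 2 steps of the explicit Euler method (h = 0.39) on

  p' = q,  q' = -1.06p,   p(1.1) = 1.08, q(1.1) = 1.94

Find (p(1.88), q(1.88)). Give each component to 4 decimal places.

Euler on (p,q): p_{n+1} = p_n + h·p', q_{n+1} = q_n + h·q'.
1.100000: (1.080000, 1.940000); f=(1.940000, -1.144800) → (1.836600, 1.493528)
1.490000: (1.836600, 1.493528); f=(1.493528, -1.946796) → (2.419076, 0.734278)
(p(1.88), q(1.88)) ≈ (2.4191, 0.7343)

2.4191, 0.7343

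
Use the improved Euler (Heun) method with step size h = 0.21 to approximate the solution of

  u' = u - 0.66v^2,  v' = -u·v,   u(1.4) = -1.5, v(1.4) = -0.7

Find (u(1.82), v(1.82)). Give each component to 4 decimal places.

Heun on (u,v): k1 = f(t_n, state_n); k2 = f(t_n + h, state_n + h·k1); state_{n+1} = state_n + (h/2)·(k1 + k2).
1.400000: (-1.500000, -0.700000)
  k1 = (-1.823400, -1.050000)
  predictor → (-1.882914, -0.920500)
  k2 = (-2.442145, -1.733222)
  → (-1.947882, -0.992238)
1.610000: (-1.947882, -0.992238)
  k1 = (-2.597677, -1.932763)
  predictor → (-2.493394, -1.398119)
  k2 = (-3.783520, -3.486061)
  → (-2.617908, -1.561215)
(u(1.82), v(1.82)) ≈ (-2.6179, -1.5612)

-2.6179, -1.5612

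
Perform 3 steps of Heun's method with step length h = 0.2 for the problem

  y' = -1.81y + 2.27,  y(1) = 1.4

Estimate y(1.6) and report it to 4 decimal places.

Heun: k1 = f(s_n, y_n); k2 = f(s_n + h, y_n + h·k1); y_{n+1} = y_n + (h/2)·(k1 + k2).
s=1.000000, y=1.400000:
  k1 = f(1.000000, 1.400000) = -0.264000
  k2 = f(1.200000, 1.347200) = -0.168432
  y ← 1.400000 + (0.2/2)·(-0.264000 + (-0.168432)) = 1.356757
s=1.200000, y=1.356757:
  k1 = f(1.200000, 1.356757) = -0.185730
  k2 = f(1.400000, 1.319611) = -0.118496
  y ← 1.356757 + (0.2/2)·(-0.185730 + (-0.118496)) = 1.326334
s=1.400000, y=1.326334:
  k1 = f(1.400000, 1.326334) = -0.130665
  k2 = f(1.600000, 1.300201) = -0.083364
  y ← 1.326334 + (0.2/2)·(-0.130665 + (-0.083364)) = 1.304931
y(1.6) ≈ 1.3049

1.3049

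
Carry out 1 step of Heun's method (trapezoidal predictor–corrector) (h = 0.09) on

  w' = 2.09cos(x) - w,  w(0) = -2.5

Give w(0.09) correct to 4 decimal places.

-2.1059

Heun: k1 = f(x_n, w_n); k2 = f(x_n + h, w_n + h·k1); w_{n+1} = w_n + (h/2)·(k1 + k2).
x=0.000000, w=-2.500000:
  k1 = f(0.000000, -2.500000) = 4.590000
  k2 = f(0.090000, -2.086900) = 4.168441
  w ← -2.500000 + (0.09/2)·(4.590000 + 4.168441) = -2.105870
w(0.09) ≈ -2.1059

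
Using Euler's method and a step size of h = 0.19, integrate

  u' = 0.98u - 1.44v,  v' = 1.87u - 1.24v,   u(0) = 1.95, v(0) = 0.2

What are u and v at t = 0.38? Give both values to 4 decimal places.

2.4475, 1.4489

Euler on (u,v): u_{n+1} = u_n + h·u', v_{n+1} = v_n + h·v'.
0.000000: (1.950000, 0.200000); f=(1.623000, 3.398500) → (2.258370, 0.845715)
0.190000: (2.258370, 0.845715); f=(0.995373, 3.174465) → (2.447491, 1.448863)
(u(0.38), v(0.38)) ≈ (2.4475, 1.4489)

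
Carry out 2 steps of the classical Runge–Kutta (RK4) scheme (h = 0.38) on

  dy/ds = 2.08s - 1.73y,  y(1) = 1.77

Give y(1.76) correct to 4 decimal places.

1.7614

RK4: k1 = f(s_n, y_n); k2 = f(s_n + h/2, y_n + (h/2)·k1); k3 = f(s_n + h/2, y_n + (h/2)·k2); k4 = f(s_n + h, y_n + h·k3); y_{n+1} = y_n + (h/6)·(k1 + 2k2 + 2k3 + k4).
s=1.000000, y=1.770000:
  k1 = f(1.000000, 1.770000) = -0.982100
  k2 = f(1.190000, 1.583401) = -0.264084
  k3 = f(1.190000, 1.719824) = -0.500096
  k4 = f(1.380000, 1.579964) = 0.137063
  y ← 1.770000 + (0.38/6)·(k1 + 2k2 + 2k3 + k4) = 1.619685
s=1.380000, y=1.619685:
  k1 = f(1.380000, 1.619685) = 0.068345
  k2 = f(1.570000, 1.632670) = 0.441080
  k3 = f(1.570000, 1.703490) = 0.318562
  k4 = f(1.760000, 1.740739) = 0.649322
  y ← 1.619685 + (0.38/6)·(k1 + 2k2 + 2k3 + k4) = 1.761359
y(1.76) ≈ 1.7614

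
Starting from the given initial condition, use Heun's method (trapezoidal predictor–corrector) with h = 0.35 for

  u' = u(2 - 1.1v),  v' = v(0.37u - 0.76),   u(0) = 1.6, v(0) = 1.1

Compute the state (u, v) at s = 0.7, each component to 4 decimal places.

Heun on (u,v): k1 = f(s_n, state_n); k2 = f(s_n + h, state_n + h·k1); state_{n+1} = state_n + (h/2)·(k1 + k2).
0.000000: (1.600000, 1.100000)
  k1 = (1.264000, -0.184800)
  predictor → (2.042400, 1.035320)
  k2 = (1.758809, -0.004464)
  → (2.128992, 1.066879)
0.350000: (2.128992, 1.066879)
  k1 = (1.759470, 0.029581)
  predictor → (2.744806, 1.077232)
  k2 = (2.237139, 0.275317)
  → (2.828398, 1.120236)
(u(0.7), v(0.7)) ≈ (2.8284, 1.1202)

2.8284, 1.1202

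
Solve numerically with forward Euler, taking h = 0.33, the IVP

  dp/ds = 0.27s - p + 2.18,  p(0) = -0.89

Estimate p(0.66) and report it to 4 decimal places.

0.8313

Euler: p_{n+1} = p_n + h·f(s_n, p_n).
s=0.000000, p=-0.890000: f=3.070000 → p ← -0.890000 + 0.33·3.070000 = 0.123100
s=0.330000, p=0.123100: f=2.146000 → p ← 0.123100 + 0.33·2.146000 = 0.831280
p(0.66) ≈ 0.8313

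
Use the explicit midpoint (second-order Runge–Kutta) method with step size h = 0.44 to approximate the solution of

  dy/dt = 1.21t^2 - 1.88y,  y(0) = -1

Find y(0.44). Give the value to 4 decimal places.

Midpoint: k1 = f(t_n, y_n); k2 = f(t_n + h/2, y_n + (h/2)·k1); y_{n+1} = y_n + h·k2.
t=0.000000, y=-1.000000:
  k1 = f(0.000000, -1.000000) = 1.880000
  k2 = f(0.220000, -0.586400) = 1.160996
  y ← -1.000000 + 0.44·1.160996 = -0.489162
y(0.44) ≈ -0.4892

-0.4892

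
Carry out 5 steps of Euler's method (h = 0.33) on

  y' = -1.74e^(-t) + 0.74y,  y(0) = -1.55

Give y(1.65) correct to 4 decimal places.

-7.6709

Euler: y_{n+1} = y_n + h·f(t_n, y_n).
t=0.000000, y=-1.550000: f=-2.887000 → y ← -1.550000 + 0.33·(-2.887000) = -2.502710
t=0.330000, y=-2.502710: f=-3.102933 → y ← -2.502710 + 0.33·(-3.102933) = -3.526678
t=0.660000, y=-3.526678: f=-3.509063 → y ← -3.526678 + 0.33·(-3.509063) = -4.684669
t=0.990000, y=-4.684669: f=-4.113198 → y ← -4.684669 + 0.33·(-4.113198) = -6.042024
t=1.320000, y=-6.042024: f=-4.935913 → y ← -6.042024 + 0.33·(-4.935913) = -7.670875
y(1.65) ≈ -7.6709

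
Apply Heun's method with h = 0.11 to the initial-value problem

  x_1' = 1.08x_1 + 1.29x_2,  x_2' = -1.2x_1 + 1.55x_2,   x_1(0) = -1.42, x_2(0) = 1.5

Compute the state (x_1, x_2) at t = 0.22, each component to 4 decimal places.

Heun on (x_1,x_2): k1 = f(t_n, state_n); k2 = f(t_n + h, state_n + h·k1); state_{n+1} = state_n + (h/2)·(k1 + k2).
0.000000: (-1.420000, 1.500000)
  k1 = (0.401400, 4.029000)
  predictor → (-1.375846, 1.943190)
  k2 = (1.020801, 4.662960)
  → (-1.341779, 1.978058)
0.110000: (-1.341779, 1.978058)
  k1 = (1.102573, 4.676124)
  predictor → (-1.220496, 2.492431)
  k2 = (1.897101, 5.327864)
  → (-1.176797, 2.528277)
(x_1(0.22), x_2(0.22)) ≈ (-1.1768, 2.5283)

-1.1768, 2.5283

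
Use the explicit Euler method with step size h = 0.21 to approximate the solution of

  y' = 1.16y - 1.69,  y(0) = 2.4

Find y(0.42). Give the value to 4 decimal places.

2.9154

Euler: y_{n+1} = y_n + h·f(s_n, y_n).
s=0.000000, y=2.400000: f=1.094000 → y ← 2.400000 + 0.21·1.094000 = 2.629740
s=0.210000, y=2.629740: f=1.360498 → y ← 2.629740 + 0.21·1.360498 = 2.915445
y(0.42) ≈ 2.9154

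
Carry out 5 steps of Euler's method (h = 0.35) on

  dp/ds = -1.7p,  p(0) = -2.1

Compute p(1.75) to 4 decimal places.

-0.0229

Euler: p_{n+1} = p_n + h·f(s_n, p_n).
s=0.000000, p=-2.100000: f=3.570000 → p ← -2.100000 + 0.35·3.570000 = -0.850500
s=0.350000, p=-0.850500: f=1.445850 → p ← -0.850500 + 0.35·1.445850 = -0.344453
s=0.700000, p=-0.344453: f=0.585569 → p ← -0.344453 + 0.35·0.585569 = -0.139503
s=1.050000, p=-0.139503: f=0.237156 → p ← -0.139503 + 0.35·0.237156 = -0.056499
s=1.400000, p=-0.056499: f=0.096048 → p ← -0.056499 + 0.35·0.096048 = -0.022882
p(1.75) ≈ -0.0229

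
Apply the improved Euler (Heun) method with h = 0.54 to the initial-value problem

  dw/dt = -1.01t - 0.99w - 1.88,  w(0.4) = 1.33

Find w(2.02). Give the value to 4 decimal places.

Heun: k1 = f(t_n, w_n); k2 = f(t_n + h, w_n + h·k1); w_{n+1} = w_n + (h/2)·(k1 + k2).
t=0.400000, w=1.330000:
  k1 = f(0.400000, 1.330000) = -3.600700
  k2 = f(0.940000, -0.614378) = -2.221166
  w ← 1.330000 + (0.54/2)·(-3.600700 + (-2.221166)) = -0.241904
t=0.940000, w=-0.241904:
  k1 = f(0.940000, -0.241904) = -2.589915
  k2 = f(1.480000, -1.640458) = -1.750747
  w ← -0.241904 + (0.54/2)·(-2.589915 + (-1.750747)) = -1.413882
t=1.480000, w=-1.413882:
  k1 = f(1.480000, -1.413882) = -1.975056
  k2 = f(2.020000, -2.480413) = -1.464591
  w ← -1.413882 + (0.54/2)·(-1.975056 + (-1.464591)) = -2.342587
w(2.02) ≈ -2.3426

-2.3426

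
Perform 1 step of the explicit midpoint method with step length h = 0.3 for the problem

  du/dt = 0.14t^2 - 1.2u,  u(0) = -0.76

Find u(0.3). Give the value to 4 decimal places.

Midpoint: k1 = f(t_n, u_n); k2 = f(t_n + h/2, u_n + (h/2)·k1); u_{n+1} = u_n + h·k2.
t=0.000000, u=-0.760000:
  k1 = f(0.000000, -0.760000) = 0.912000
  k2 = f(0.150000, -0.623200) = 0.750990
  u ← -0.760000 + 0.3·0.750990 = -0.534703
u(0.3) ≈ -0.5347

-0.5347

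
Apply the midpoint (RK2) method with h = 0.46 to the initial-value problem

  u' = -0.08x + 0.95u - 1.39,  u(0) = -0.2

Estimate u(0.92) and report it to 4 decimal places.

Midpoint: k1 = f(x_n, u_n); k2 = f(x_n + h/2, u_n + (h/2)·k1); u_{n+1} = u_n + h·k2.
x=0.000000, u=-0.200000:
  k1 = f(0.000000, -0.200000) = -1.580000
  k2 = f(0.230000, -0.563400) = -1.943630
  u ← -0.200000 + 0.46·(-1.943630) = -1.094070
x=0.460000, u=-1.094070:
  k1 = f(0.460000, -1.094070) = -2.466166
  k2 = f(0.690000, -1.661288) = -3.023424
  u ← -1.094070 + 0.46·(-3.023424) = -2.484845
u(0.92) ≈ -2.4848

-2.4848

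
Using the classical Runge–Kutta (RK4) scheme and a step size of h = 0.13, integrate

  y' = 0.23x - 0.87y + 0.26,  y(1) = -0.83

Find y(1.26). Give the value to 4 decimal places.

RK4: k1 = f(x_n, y_n); k2 = f(x_n + h/2, y_n + (h/2)·k1); k3 = f(x_n + h/2, y_n + (h/2)·k2); k4 = f(x_n + h, y_n + h·k3); y_{n+1} = y_n + (h/6)·(k1 + 2k2 + 2k3 + k4).
x=1.000000, y=-0.830000:
  k1 = f(1.000000, -0.830000) = 1.212100
  k2 = f(1.065000, -0.751213) = 1.158506
  k3 = f(1.065000, -0.754697) = 1.161537
  k4 = f(1.130000, -0.679000) = 1.110630
  y ← -0.830000 + (0.13/6)·(k1 + 2k2 + 2k3 + k4) = -0.679139
x=1.130000, y=-0.679139:
  k1 = f(1.130000, -0.679139) = 1.110751
  k2 = f(1.195000, -0.606940) = 1.062888
  k3 = f(1.195000, -0.610051) = 1.065595
  k4 = f(1.260000, -0.540612) = 1.020132
  y ← -0.679139 + (0.13/6)·(k1 + 2k2 + 2k3 + k4) = -0.540736
y(1.26) ≈ -0.5407

-0.5407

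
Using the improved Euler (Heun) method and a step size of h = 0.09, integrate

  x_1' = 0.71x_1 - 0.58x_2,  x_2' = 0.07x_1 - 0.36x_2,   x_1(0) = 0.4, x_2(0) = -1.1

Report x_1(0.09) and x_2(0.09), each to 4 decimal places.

0.4846, -1.0622

Heun on (x_1,x_2): k1 = f(x_n, state_n); k2 = f(x_n + h, state_n + h·k1); state_{n+1} = state_n + (h/2)·(k1 + k2).
0.000000: (0.400000, -1.100000)
  k1 = (0.922000, 0.424000)
  predictor → (0.482980, -1.061840)
  k2 = (0.958783, 0.416071)
  → (0.484635, -1.062197)
(x_1(0.09), x_2(0.09)) ≈ (0.4846, -1.0622)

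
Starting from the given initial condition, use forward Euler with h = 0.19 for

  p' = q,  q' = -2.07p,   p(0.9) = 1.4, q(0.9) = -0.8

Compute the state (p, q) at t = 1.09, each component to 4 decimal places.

1.2480, -1.3506

Euler on (p,q): p_{n+1} = p_n + h·p', q_{n+1} = q_n + h·q'.
0.900000: (1.400000, -0.800000); f=(-0.800000, -2.898000) → (1.248000, -1.350620)
(p(1.09), q(1.09)) ≈ (1.2480, -1.3506)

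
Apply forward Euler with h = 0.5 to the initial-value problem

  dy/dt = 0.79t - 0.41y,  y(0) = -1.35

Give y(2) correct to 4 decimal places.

0.4921

Euler: y_{n+1} = y_n + h·f(t_n, y_n).
t=0.000000, y=-1.350000: f=0.553500 → y ← -1.350000 + 0.5·0.553500 = -1.073250
t=0.500000, y=-1.073250: f=0.835033 → y ← -1.073250 + 0.5·0.835033 = -0.655734
t=1.000000, y=-0.655734: f=1.058851 → y ← -0.655734 + 0.5·1.058851 = -0.126308
t=1.500000, y=-0.126308: f=1.236786 → y ← -0.126308 + 0.5·1.236786 = 0.492085
y(2) ≈ 0.4921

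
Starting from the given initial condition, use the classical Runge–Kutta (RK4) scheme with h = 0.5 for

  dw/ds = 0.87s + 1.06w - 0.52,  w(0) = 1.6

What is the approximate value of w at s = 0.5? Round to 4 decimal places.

RK4: k1 = f(s_n, w_n); k2 = f(s_n + h/2, w_n + (h/2)·k1); k3 = f(s_n + h/2, w_n + (h/2)·k2); k4 = f(s_n + h, w_n + h·k3); w_{n+1} = w_n + (h/6)·(k1 + 2k2 + 2k3 + k4).
s=0.000000, w=1.600000:
  k1 = f(0.000000, 1.600000) = 1.176000
  k2 = f(0.250000, 1.894000) = 1.705140
  k3 = f(0.250000, 2.026285) = 1.845362
  k4 = f(0.500000, 2.522681) = 2.589042
  w ← 1.600000 + (0.5/6)·(k1 + 2k2 + 2k3 + k4) = 2.505504
w(0.5) ≈ 2.5055

2.5055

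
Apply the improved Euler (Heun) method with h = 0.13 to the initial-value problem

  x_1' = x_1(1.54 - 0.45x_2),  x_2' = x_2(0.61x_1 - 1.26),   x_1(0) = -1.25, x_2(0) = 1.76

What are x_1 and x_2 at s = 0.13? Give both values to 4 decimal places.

Heun on (x_1,x_2): k1 = f(s_n, state_n); k2 = f(s_n + h, state_n + h·k1); state_{n+1} = state_n + (h/2)·(k1 + k2).
0.000000: (-1.250000, 1.760000)
  k1 = (-0.935000, -3.559600)
  predictor → (-1.371550, 1.297252)
  k2 = (-1.311526, -2.719878)
  → (-1.396024, 1.351834)
(x_1(0.13), x_2(0.13)) ≈ (-1.3960, 1.3518)

-1.3960, 1.3518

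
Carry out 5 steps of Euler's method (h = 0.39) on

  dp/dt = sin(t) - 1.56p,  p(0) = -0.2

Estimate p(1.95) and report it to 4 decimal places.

0.5797

Euler: p_{n+1} = p_n + h·f(t_n, p_n).
t=0.000000, p=-0.200000: f=0.312000 → p ← -0.200000 + 0.39·0.312000 = -0.078320
t=0.390000, p=-0.078320: f=0.502368 → p ← -0.078320 + 0.39·0.502368 = 0.117603
t=0.780000, p=0.117603: f=0.519818 → p ← 0.117603 + 0.39·0.519818 = 0.320332
t=1.170000, p=0.320332: f=0.421032 → p ← 0.320332 + 0.39·0.421032 = 0.484535
t=1.560000, p=0.484535: f=0.244067 → p ← 0.484535 + 0.39·0.244067 = 0.579721
p(1.95) ≈ 0.5797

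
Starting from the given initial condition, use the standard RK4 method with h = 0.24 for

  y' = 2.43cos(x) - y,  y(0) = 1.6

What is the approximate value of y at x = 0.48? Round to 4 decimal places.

1.8770

RK4: k1 = f(x_n, y_n); k2 = f(x_n + h/2, y_n + (h/2)·k1); k3 = f(x_n + h/2, y_n + (h/2)·k2); k4 = f(x_n + h, y_n + h·k3); y_{n+1} = y_n + (h/6)·(k1 + 2k2 + 2k3 + k4).
x=0.000000, y=1.600000:
  k1 = f(0.000000, 1.600000) = 0.830000
  k2 = f(0.120000, 1.699600) = 0.712925
  k3 = f(0.120000, 1.685551) = 0.726974
  k4 = f(0.240000, 1.774474) = 0.585878
  y ← 1.600000 + (0.24/6)·(k1 + 2k2 + 2k3 + k4) = 1.771827
x=0.240000, y=1.771827:
  k1 = f(0.240000, 1.771827) = 0.588524
  k2 = f(0.360000, 1.842450) = 0.431779
  k3 = f(0.360000, 1.823641) = 0.450589
  k4 = f(0.480000, 1.879968) = 0.275429
  y ← 1.771827 + (0.24/6)·(k1 + 2k2 + 2k3 + k4) = 1.876975
y(0.48) ≈ 1.8770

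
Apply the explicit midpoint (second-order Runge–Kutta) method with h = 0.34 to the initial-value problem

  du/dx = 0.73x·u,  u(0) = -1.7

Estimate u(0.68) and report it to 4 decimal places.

Midpoint: k1 = f(x_n, u_n); k2 = f(x_n + h/2, u_n + (h/2)·k1); u_{n+1} = u_n + h·k2.
x=0.000000, u=-1.700000:
  k1 = f(0.000000, -1.700000) = 0.000000
  k2 = f(0.170000, -1.700000) = -0.210970
  u ← -1.700000 + 0.34·(-0.210970) = -1.771730
x=0.340000, u=-1.771730:
  k1 = f(0.340000, -1.771730) = -0.439743
  k2 = f(0.510000, -1.846486) = -0.687447
  u ← -1.771730 + 0.34·(-0.687447) = -2.005462
u(0.68) ≈ -2.0055

-2.0055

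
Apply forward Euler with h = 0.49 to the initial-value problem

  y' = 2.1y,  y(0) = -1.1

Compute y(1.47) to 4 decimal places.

-9.1884

Euler: y_{n+1} = y_n + h·f(t_n, y_n).
t=0.000000, y=-1.100000: f=-2.310000 → y ← -1.100000 + 0.49·(-2.310000) = -2.231900
t=0.490000, y=-2.231900: f=-4.686990 → y ← -2.231900 + 0.49·(-4.686990) = -4.528525
t=0.980000, y=-4.528525: f=-9.509903 → y ← -4.528525 + 0.49·(-9.509903) = -9.188377
y(1.47) ≈ -9.1884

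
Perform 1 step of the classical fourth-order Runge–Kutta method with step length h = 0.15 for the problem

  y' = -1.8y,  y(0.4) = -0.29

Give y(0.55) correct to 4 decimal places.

RK4: k1 = f(t_n, y_n); k2 = f(t_n + h/2, y_n + (h/2)·k1); k3 = f(t_n + h/2, y_n + (h/2)·k2); k4 = f(t_n + h, y_n + h·k3); y_{n+1} = y_n + (h/6)·(k1 + 2k2 + 2k3 + k4).
t=0.400000, y=-0.290000:
  k1 = f(0.400000, -0.290000) = 0.522000
  k2 = f(0.475000, -0.250850) = 0.451530
  k3 = f(0.475000, -0.256135) = 0.461043
  k4 = f(0.550000, -0.220843) = 0.397518
  y ← -0.290000 + (0.15/6)·(k1 + 2k2 + 2k3 + k4) = -0.221383
y(0.55) ≈ -0.2214

-0.2214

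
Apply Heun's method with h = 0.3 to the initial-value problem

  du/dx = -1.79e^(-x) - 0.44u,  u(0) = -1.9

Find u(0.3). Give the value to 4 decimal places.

-2.0977

Heun: k1 = f(x_n, u_n); k2 = f(x_n + h, u_n + h·k1); u_{n+1} = u_n + (h/2)·(k1 + k2).
x=0.000000, u=-1.900000:
  k1 = f(0.000000, -1.900000) = -0.954000
  k2 = f(0.300000, -2.186200) = -0.364137
  u ← -1.900000 + (0.3/2)·(-0.954000 + (-0.364137)) = -2.097720
u(0.3) ≈ -2.0977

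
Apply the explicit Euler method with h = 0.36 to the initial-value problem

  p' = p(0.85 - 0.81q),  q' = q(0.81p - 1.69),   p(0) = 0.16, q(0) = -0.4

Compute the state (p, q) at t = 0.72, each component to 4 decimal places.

Euler on (p,q): p_{n+1} = p_n + h·p', q_{n+1} = q_n + h·q'.
0.000000: (0.160000, -0.400000); f=(0.187840, 0.624160) → (0.227622, -0.175302)
0.360000: (0.227622, -0.175302); f=(0.225800, 0.263940) → (0.308910, -0.080284)
(p(0.72), q(0.72)) ≈ (0.3089, -0.0803)

0.3089, -0.0803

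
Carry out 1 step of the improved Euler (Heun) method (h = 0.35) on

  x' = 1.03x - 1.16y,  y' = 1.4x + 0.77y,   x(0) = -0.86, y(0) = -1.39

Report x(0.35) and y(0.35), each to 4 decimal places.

Heun on (x,y): k1 = f(t_n, state_n); k2 = f(t_n + h, state_n + h·k1); state_{n+1} = state_n + (h/2)·(k1 + k2).
0.000000: (-0.860000, -1.390000)
  k1 = (0.726600, -2.274300)
  predictor → (-0.605690, -2.186005)
  k2 = (1.911905, -2.531190)
  → (-0.398262, -2.230961)
(x(0.35), y(0.35)) ≈ (-0.3983, -2.2310)

-0.3983, -2.2310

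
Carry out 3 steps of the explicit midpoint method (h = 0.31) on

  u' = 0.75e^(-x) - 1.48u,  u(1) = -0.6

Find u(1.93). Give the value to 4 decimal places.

Midpoint: k1 = f(x_n, u_n); k2 = f(x_n + h/2, u_n + (h/2)·k1); u_{n+1} = u_n + h·k2.
x=1.000000, u=-0.600000:
  k1 = f(1.000000, -0.600000) = 1.163910
  k2 = f(1.155000, -0.419594) = 0.857292
  u ← -0.600000 + 0.31·0.857292 = -0.334239
x=1.310000, u=-0.334239:
  k1 = f(1.310000, -0.334239) = 0.697039
  k2 = f(1.465000, -0.226198) = 0.508082
  u ← -0.334239 + 0.31·0.508082 = -0.176734
x=1.620000, u=-0.176734:
  k1 = f(1.620000, -0.176734) = 0.409990
  k2 = f(1.775000, -0.113185) = 0.294627
  u ← -0.176734 + 0.31·0.294627 = -0.085400
u(1.93) ≈ -0.0854

-0.0854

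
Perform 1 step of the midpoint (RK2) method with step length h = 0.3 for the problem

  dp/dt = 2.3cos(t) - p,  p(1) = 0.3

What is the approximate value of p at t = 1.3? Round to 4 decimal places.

Midpoint: k1 = f(t_n, p_n); k2 = f(t_n + h/2, p_n + (h/2)·k1); p_{n+1} = p_n + h·k2.
t=1.000000, p=0.300000:
  k1 = f(1.000000, 0.300000) = 0.942695
  k2 = f(1.150000, 0.441404) = 0.498117
  p ← 0.300000 + 0.3·0.498117 = 0.449435
p(1.3) ≈ 0.4494

0.4494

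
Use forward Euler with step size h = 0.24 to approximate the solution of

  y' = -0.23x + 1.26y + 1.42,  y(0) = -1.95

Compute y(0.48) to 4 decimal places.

Euler: y_{n+1} = y_n + h·f(x_n, y_n).
x=0.000000, y=-1.950000: f=-1.037000 → y ← -1.950000 + 0.24·(-1.037000) = -2.198880
x=0.240000, y=-2.198880: f=-1.405789 → y ← -2.198880 + 0.24·(-1.405789) = -2.536269
y(0.48) ≈ -2.5363

-2.5363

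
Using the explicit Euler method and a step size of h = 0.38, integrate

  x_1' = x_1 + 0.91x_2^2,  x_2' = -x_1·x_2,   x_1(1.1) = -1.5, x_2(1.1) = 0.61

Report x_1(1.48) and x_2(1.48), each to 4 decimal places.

-1.9413, 0.9577

Euler on (x_1,x_2): x_1_{n+1} = x_1_n + h·x_1', x_2_{n+1} = x_2_n + h·x_2'.
1.100000: (-1.500000, 0.610000); f=(-1.161389, 0.915000) → (-1.941328, 0.957700)
(x_1(1.48), x_2(1.48)) ≈ (-1.9413, 0.9577)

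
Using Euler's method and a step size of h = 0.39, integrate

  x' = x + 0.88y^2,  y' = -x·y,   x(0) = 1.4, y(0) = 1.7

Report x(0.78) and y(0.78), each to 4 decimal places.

Euler on (x,y): x_{n+1} = x_n + h·x', y_{n+1} = y_n + h·y'.
0.000000: (1.400000, 1.700000); f=(3.943200, -2.380000) → (2.937848, 0.771800)
0.390000: (2.937848, 0.771800); f=(3.462042, -2.267431) → (4.288044, -0.112498)
(x(0.78), y(0.78)) ≈ (4.2880, -0.1125)

4.2880, -0.1125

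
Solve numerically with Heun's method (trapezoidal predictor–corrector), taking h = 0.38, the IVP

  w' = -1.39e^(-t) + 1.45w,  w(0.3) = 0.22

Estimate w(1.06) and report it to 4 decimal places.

Heun: k1 = f(t_n, w_n); k2 = f(t_n + h, w_n + h·k1); w_{n+1} = w_n + (h/2)·(k1 + k2).
t=0.300000, w=0.220000:
  k1 = f(0.300000, 0.220000) = -0.710737
  k2 = f(0.680000, -0.050080) = -0.776814
  w ← 0.220000 + (0.38/2)·(-0.710737 + (-0.776814)) = -0.062635
t=0.680000, w=-0.062635:
  k1 = f(0.680000, -0.062635) = -0.795018
  k2 = f(1.060000, -0.364742) = -1.010449
  w ← -0.062635 + (0.38/2)·(-0.795018 + (-1.010449)) = -0.405673
w(1.06) ≈ -0.4057

-0.4057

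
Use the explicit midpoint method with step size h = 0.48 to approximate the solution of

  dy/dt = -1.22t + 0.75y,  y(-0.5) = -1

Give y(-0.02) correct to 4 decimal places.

Midpoint: k1 = f(t_n, y_n); k2 = f(t_n + h/2, y_n + (h/2)·k1); y_{n+1} = y_n + h·k2.
t=-0.500000, y=-1.000000:
  k1 = f(-0.500000, -1.000000) = -0.140000
  k2 = f(-0.260000, -1.033600) = -0.458000
  y ← -1.000000 + 0.48·(-0.458000) = -1.219840
y(-0.02) ≈ -1.2198

-1.2198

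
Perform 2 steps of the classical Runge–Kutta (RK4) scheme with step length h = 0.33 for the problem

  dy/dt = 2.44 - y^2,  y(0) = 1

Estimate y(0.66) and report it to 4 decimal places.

1.4750

RK4: k1 = f(t_n, y_n); k2 = f(t_n + h/2, y_n + (h/2)·k1); k3 = f(t_n + h/2, y_n + (h/2)·k2); k4 = f(t_n + h, y_n + h·k3); y_{n+1} = y_n + (h/6)·(k1 + 2k2 + 2k3 + k4).
t=0.000000, y=1.000000:
  k1 = f(0.000000, 1.000000) = 1.440000
  k2 = f(0.165000, 1.237600) = 0.908346
  k3 = f(0.165000, 1.149877) = 1.117783
  k4 = f(0.330000, 1.368868) = 0.566200
  y ← 1.000000 + (0.33/6)·(k1 + 2k2 + 2k3 + k4) = 1.333215
t=0.330000, y=1.333215:
  k1 = f(0.330000, 1.333215) = 0.662537
  k2 = f(0.495000, 1.442534) = 0.359096
  k3 = f(0.495000, 1.392466) = 0.501038
  k4 = f(0.660000, 1.498558) = 0.194324
  y ← 1.333215 + (0.33/6)·(k1 + 2k2 + 2k3 + k4) = 1.474957
y(0.66) ≈ 1.4750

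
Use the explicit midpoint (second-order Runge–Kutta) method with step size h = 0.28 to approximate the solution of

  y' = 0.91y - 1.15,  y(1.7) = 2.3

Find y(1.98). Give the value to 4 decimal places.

2.5977

Midpoint: k1 = f(t_n, y_n); k2 = f(t_n + h/2, y_n + (h/2)·k1); y_{n+1} = y_n + h·k2.
t=1.700000, y=2.300000:
  k1 = f(1.700000, 2.300000) = 0.943000
  k2 = f(1.840000, 2.432020) = 1.063138
  y ← 2.300000 + 0.28·1.063138 = 2.597679
y(1.98) ≈ 2.5977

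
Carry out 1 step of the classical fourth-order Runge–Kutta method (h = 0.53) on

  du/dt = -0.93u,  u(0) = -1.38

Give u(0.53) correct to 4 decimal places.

-0.8433

RK4: k1 = f(t_n, u_n); k2 = f(t_n + h/2, u_n + (h/2)·k1); k3 = f(t_n + h/2, u_n + (h/2)·k2); k4 = f(t_n + h, u_n + h·k3); u_{n+1} = u_n + (h/6)·(k1 + 2k2 + 2k3 + k4).
t=0.000000, u=-1.380000:
  k1 = f(0.000000, -1.380000) = 1.283400
  k2 = f(0.265000, -1.039899) = 0.967106
  k3 = f(0.265000, -1.123717) = 1.045057
  k4 = f(0.530000, -0.826120) = 0.768292
  u ← -1.380000 + (0.53/6)·(k1 + 2k2 + 2k3 + k4) = -0.843285
u(0.53) ≈ -0.8433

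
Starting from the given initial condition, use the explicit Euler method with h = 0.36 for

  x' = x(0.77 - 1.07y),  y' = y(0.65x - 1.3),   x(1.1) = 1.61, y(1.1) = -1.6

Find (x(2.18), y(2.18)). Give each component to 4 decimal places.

11.0604, -3.3366

Euler on (x,y): x_{n+1} = x_n + h·x', y_{n+1} = y_n + h·y'.
1.100000: (1.610000, -1.600000); f=(3.996020, 0.405600) → (3.048567, -1.453984)
1.460000: (3.048567, -1.453984); f=(7.090244, -0.990990) → (5.601055, -1.810740)
1.820000: (5.601055, -1.810740); f=(15.164813, -4.238374) → (11.060388, -3.336555)
(x(2.18), y(2.18)) ≈ (11.0604, -3.3366)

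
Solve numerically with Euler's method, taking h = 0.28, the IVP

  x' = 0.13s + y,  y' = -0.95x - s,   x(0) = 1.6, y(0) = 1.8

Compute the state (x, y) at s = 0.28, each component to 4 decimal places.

Euler on (x,y): x_{n+1} = x_n + h·x', y_{n+1} = y_n + h·y'.
0.000000: (1.600000, 1.800000); f=(1.800000, -1.520000) → (2.104000, 1.374400)
(x(0.28), y(0.28)) ≈ (2.1040, 1.3744)

2.1040, 1.3744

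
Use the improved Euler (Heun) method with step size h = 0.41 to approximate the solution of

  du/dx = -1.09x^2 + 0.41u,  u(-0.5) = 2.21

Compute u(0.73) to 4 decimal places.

3.3826

Heun: k1 = f(x_n, u_n); k2 = f(x_n + h, u_n + h·k1); u_{n+1} = u_n + (h/2)·(k1 + k2).
x=-0.500000, u=2.210000:
  k1 = f(-0.500000, 2.210000) = 0.633600
  k2 = f(-0.090000, 2.469776) = 1.003779
  u ← 2.210000 + (0.41/2)·(0.633600 + 1.003779) = 2.545663
x=-0.090000, u=2.545663:
  k1 = f(-0.090000, 2.545663) = 1.034893
  k2 = f(0.320000, 2.969969) = 1.106071
  u ← 2.545663 + (0.41/2)·(1.034893 + 1.106071) = 2.984560
x=0.320000, u=2.984560:
  k1 = f(0.320000, 2.984560) = 1.112054
  k2 = f(0.730000, 3.440502) = 0.829745
  u ← 2.984560 + (0.41/2)·(1.112054 + 0.829745) = 3.382629
u(0.73) ≈ 3.3826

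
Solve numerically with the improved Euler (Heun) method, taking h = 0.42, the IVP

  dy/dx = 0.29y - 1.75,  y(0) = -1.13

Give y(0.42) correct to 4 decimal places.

-2.0558

Heun: k1 = f(x_n, y_n); k2 = f(x_n + h, y_n + h·k1); y_{n+1} = y_n + (h/2)·(k1 + k2).
x=0.000000, y=-1.130000:
  k1 = f(0.000000, -1.130000) = -2.077700
  k2 = f(0.420000, -2.002634) = -2.330764
  y ← -1.130000 + (0.42/2)·(-2.077700 + (-2.330764)) = -2.055777
y(0.42) ≈ -2.0558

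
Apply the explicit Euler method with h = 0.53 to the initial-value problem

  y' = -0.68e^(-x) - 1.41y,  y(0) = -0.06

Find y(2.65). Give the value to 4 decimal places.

-0.0748

Euler: y_{n+1} = y_n + h·f(x_n, y_n).
x=0.000000, y=-0.060000: f=-0.595400 → y ← -0.060000 + 0.53·(-0.595400) = -0.375562
x=0.530000, y=-0.375562: f=0.129291 → y ← -0.375562 + 0.53·0.129291 = -0.307038
x=1.060000, y=-0.307038: f=0.197333 → y ← -0.307038 + 0.53·0.197333 = -0.202451
x=1.590000, y=-0.202451: f=0.146787 → y ← -0.202451 + 0.53·0.146787 = -0.124654
x=2.120000, y=-0.124654: f=0.094141 → y ← -0.124654 + 0.53·0.094141 = -0.074760
y(2.65) ≈ -0.0748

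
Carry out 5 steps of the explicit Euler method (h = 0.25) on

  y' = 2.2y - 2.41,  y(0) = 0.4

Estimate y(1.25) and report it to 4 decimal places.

-5.1265

Euler: y_{n+1} = y_n + h·f(x_n, y_n).
x=0.000000, y=0.400000: f=-1.530000 → y ← 0.400000 + 0.25·(-1.530000) = 0.017500
x=0.250000, y=0.017500: f=-2.371500 → y ← 0.017500 + 0.25·(-2.371500) = -0.575375
x=0.500000, y=-0.575375: f=-3.675825 → y ← -0.575375 + 0.25·(-3.675825) = -1.494331
x=0.750000, y=-1.494331: f=-5.697529 → y ← -1.494331 + 0.25·(-5.697529) = -2.918713
x=1.000000, y=-2.918713: f=-8.831170 → y ← -2.918713 + 0.25·(-8.831170) = -5.126506
y(1.25) ≈ -5.1265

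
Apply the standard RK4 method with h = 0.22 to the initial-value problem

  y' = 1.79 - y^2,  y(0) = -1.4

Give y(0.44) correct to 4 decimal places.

RK4: k1 = f(t_n, y_n); k2 = f(t_n + h/2, y_n + (h/2)·k1); k3 = f(t_n + h/2, y_n + (h/2)·k2); k4 = f(t_n + h, y_n + h·k3); y_{n+1} = y_n + (h/6)·(k1 + 2k2 + 2k3 + k4).
t=0.000000, y=-1.400000:
  k1 = f(0.000000, -1.400000) = -0.170000
  k2 = f(0.110000, -1.418700) = -0.222710
  k3 = f(0.110000, -1.424498) = -0.239195
  k4 = f(0.220000, -1.452623) = -0.320113
  y ← -1.400000 + (0.22/6)·(k1 + 2k2 + 2k3 + k4) = -1.451844
t=0.220000, y=-1.451844:
  k1 = f(0.220000, -1.451844) = -0.317850
  k2 = f(0.330000, -1.486807) = -0.420596
  k3 = f(0.330000, -1.498109) = -0.454332
  k4 = f(0.440000, -1.551797) = -0.618073
  y ← -1.451844 + (0.22/6)·(k1 + 2k2 + 2k3 + k4) = -1.550322
y(0.44) ≈ -1.5503

-1.5503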